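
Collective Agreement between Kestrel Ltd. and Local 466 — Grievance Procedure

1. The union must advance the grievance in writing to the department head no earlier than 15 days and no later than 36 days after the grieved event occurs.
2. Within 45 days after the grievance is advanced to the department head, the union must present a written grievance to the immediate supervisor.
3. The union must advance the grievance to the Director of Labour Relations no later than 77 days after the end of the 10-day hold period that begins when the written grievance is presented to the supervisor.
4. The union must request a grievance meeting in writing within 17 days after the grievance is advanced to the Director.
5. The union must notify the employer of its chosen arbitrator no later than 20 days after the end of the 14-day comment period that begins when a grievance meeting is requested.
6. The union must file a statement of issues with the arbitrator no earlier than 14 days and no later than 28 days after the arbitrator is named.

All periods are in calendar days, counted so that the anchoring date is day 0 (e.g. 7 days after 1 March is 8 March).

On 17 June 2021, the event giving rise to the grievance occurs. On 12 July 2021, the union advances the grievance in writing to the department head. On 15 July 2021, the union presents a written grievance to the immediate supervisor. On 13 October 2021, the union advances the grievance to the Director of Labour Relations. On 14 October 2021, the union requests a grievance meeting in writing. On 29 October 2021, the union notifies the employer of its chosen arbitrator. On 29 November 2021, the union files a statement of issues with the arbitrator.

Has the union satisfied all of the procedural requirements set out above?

(1) the permitted window runs from 17 June 2021 + 15 = 2 July 2021 to 17 June 2021 + 36 = 23 July 2021; done 12 July 2021 — within the window.
(2) due by 12 July 2021 + 45 days = 26 August 2021; done 15 July 2021 — timely.
(3) due by 25 July 2021 + 77 days = 10 October 2021; 13 October 2021 misses that deadline by 3 days.

No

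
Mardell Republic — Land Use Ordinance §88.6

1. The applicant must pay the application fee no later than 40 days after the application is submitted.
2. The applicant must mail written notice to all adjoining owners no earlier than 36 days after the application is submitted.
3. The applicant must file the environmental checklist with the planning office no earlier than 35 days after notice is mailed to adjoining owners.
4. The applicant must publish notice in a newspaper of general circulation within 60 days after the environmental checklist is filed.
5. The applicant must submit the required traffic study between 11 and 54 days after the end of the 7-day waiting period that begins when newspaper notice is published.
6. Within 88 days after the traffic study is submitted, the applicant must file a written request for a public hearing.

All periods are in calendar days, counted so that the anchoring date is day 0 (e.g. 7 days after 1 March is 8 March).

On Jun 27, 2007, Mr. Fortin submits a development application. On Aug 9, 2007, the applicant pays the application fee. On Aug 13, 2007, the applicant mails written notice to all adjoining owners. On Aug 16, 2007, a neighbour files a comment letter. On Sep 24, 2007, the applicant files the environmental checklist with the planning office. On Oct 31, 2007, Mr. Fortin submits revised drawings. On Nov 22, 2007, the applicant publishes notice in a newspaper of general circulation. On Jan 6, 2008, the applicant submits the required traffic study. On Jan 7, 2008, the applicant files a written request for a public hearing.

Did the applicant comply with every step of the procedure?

No

Step 1 — counting 40 days from Jun 27, 2007 (when the application is submitted) gives a deadline of Aug 6, 2007; done Aug 9, 2007 — 3 days late.
No need to go further; step 1 was not satisfied.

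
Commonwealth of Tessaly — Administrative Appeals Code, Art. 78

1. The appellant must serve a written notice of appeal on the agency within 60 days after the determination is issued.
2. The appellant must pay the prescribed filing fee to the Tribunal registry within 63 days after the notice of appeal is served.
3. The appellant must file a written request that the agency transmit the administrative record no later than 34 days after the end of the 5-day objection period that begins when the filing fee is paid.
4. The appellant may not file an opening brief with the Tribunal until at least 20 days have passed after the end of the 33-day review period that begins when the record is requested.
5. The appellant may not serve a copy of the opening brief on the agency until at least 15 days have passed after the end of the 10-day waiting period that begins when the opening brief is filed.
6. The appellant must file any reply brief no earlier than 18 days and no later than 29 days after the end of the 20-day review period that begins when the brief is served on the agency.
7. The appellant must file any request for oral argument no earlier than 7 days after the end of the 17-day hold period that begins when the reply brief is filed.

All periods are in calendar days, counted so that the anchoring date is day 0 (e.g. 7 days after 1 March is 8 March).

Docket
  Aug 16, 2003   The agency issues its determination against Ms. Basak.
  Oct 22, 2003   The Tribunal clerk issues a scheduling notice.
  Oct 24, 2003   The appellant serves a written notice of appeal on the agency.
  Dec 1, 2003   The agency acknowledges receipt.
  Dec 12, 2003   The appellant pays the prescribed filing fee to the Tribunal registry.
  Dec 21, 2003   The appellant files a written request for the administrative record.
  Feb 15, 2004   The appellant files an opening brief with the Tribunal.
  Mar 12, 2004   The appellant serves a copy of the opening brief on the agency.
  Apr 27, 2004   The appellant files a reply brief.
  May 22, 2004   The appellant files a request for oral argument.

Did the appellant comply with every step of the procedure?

(1) due by Aug 16, 2003 + 60 days = Oct 15, 2003; not done until Oct 24, 2003, 9 days after the deadline.

No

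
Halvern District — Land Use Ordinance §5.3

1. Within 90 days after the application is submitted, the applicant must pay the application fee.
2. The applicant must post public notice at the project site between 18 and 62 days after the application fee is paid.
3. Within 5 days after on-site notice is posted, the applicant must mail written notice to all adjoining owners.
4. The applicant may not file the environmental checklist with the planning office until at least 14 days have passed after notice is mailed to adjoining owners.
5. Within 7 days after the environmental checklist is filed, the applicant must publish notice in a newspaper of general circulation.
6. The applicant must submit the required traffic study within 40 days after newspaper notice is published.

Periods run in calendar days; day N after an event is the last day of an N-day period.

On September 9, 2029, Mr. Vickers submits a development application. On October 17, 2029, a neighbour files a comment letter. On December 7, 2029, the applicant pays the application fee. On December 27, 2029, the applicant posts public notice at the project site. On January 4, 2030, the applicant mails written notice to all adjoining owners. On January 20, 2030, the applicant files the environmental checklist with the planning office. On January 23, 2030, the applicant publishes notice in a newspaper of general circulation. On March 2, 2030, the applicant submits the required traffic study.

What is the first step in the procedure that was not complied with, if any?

Step 3

(1) due by September 9, 2029 + 90 days = December 8, 2029; December 7, 2029 is within that limit.
(2) the permitted window runs from December 7, 2029 + 18 = December 25, 2029 to December 7, 2029 + 62 = February 7, 2030; done December 27, 2029, which is between those dates.
(3) due by December 27, 2029 + 5 days = January 1, 2030; done January 4, 2030 — 3 days late.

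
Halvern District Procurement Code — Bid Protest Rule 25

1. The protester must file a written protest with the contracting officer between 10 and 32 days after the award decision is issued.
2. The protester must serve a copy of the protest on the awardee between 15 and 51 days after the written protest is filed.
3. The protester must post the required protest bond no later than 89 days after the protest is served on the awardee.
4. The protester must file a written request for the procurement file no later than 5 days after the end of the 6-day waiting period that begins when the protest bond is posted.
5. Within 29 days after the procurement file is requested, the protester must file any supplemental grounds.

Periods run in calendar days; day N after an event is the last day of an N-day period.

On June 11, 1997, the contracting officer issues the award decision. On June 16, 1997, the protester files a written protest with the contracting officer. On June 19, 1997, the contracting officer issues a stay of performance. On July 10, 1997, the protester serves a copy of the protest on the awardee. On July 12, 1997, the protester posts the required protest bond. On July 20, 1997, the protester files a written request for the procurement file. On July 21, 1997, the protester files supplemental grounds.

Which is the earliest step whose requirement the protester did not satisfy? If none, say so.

Step 1

Step 1: the window is 10–32 days after June 11, 1997 (when the award decision is issued), so June 21, 1997 through July 13, 1997; done June 16, 1997 — 5 days before the window opened.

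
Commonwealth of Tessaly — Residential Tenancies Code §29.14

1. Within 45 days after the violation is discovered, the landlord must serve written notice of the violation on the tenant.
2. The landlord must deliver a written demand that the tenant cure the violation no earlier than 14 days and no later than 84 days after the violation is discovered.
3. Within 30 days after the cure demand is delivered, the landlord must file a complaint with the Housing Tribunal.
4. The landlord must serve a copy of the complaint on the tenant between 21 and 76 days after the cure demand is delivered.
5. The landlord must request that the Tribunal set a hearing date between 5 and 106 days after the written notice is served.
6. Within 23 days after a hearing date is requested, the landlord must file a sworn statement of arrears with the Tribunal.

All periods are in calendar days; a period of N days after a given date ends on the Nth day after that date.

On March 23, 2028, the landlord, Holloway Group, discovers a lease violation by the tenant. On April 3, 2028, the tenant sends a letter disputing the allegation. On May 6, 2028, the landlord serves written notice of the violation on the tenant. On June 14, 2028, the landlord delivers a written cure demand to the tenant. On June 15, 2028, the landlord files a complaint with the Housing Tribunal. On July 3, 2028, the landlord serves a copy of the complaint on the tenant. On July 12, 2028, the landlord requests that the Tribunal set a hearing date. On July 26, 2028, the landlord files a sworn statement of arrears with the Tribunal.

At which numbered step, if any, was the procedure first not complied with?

Step 4

Step 1: 45 days after March 23, 2028 (when the violation is discovered) is May 7, 2028; done May 6, 2028 — timely.
Step 2: the window is 14–84 days after March 23, 2028 (when the violation is discovered), so April 6, 2028 through June 15, 2028; done June 14, 2028, which is between those dates.
Step 3: 30 days after June 14, 2028 (when the cure demand is delivered) is July 14, 2028; done June 15, 2028 — timely.
Step 4: the window is 21–76 days after June 14, 2028 (when the cure demand is delivered), so July 5, 2028 through August 29, 2028; done July 3, 2028 — 2 days before the window opened.
Later steps need not be reached.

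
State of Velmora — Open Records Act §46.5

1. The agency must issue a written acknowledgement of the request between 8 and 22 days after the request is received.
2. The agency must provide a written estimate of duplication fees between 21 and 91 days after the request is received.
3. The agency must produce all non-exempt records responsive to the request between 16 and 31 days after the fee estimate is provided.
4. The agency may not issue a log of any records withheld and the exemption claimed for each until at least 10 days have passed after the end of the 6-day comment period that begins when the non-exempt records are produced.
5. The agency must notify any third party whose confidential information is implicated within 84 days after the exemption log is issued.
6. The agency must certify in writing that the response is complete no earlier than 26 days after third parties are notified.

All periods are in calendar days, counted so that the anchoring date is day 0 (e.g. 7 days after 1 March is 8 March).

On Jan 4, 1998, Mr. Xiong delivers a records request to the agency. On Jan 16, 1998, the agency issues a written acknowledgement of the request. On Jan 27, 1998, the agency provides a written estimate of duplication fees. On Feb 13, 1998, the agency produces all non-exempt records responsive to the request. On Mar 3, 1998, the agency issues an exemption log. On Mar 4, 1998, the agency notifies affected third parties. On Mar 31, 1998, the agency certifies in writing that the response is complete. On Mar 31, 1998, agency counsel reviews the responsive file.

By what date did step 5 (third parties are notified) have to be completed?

Step 5 runs from Mar 3, 1998, when the exemption log is issued. 84 days after Mar 3, 1998 is May 26, 1998.

May 26, 1998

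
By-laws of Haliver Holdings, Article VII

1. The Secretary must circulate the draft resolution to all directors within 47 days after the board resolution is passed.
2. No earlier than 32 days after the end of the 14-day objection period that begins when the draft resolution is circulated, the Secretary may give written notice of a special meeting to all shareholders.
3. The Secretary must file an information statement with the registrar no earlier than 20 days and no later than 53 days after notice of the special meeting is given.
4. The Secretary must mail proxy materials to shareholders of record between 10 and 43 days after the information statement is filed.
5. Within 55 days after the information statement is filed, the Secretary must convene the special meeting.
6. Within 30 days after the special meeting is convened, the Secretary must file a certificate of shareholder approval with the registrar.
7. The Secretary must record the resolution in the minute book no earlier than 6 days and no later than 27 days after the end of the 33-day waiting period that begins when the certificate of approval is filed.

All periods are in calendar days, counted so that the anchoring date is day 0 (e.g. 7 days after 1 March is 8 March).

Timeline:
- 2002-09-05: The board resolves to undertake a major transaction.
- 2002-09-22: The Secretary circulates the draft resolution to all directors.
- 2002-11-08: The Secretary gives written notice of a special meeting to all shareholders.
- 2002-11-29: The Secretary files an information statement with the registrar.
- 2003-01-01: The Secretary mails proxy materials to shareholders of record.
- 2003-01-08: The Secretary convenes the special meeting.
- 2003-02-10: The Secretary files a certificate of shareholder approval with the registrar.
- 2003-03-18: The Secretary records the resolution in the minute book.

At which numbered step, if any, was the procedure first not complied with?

Step 6

(1) due by 2002-09-05 + 47 days = 2002-10-22; completed 2002-09-22, before the deadline.
(2) permitted from 2002-10-06 + 32 days = 2002-11-07 onward; 2002-11-08 is on or after that date.
(3) the permitted window runs from 2002-11-08 + 20 = 2002-11-28 to 2002-11-08 + 53 = 2002-12-31; done 2002-11-29, which is between those dates.
(4) the permitted window runs from 2002-11-29 + 10 = 2002-12-09 to 2002-11-29 + 43 = 2003-01-11; done 2003-01-01 — within the window.
(5) due by 2002-11-29 + 55 days = 2003-01-23; done 2003-01-08 — timely.
(6) due by 2003-01-08 + 30 days = 2003-02-07; 2003-02-10 misses that deadline by 3 days.
Later steps need not be reached.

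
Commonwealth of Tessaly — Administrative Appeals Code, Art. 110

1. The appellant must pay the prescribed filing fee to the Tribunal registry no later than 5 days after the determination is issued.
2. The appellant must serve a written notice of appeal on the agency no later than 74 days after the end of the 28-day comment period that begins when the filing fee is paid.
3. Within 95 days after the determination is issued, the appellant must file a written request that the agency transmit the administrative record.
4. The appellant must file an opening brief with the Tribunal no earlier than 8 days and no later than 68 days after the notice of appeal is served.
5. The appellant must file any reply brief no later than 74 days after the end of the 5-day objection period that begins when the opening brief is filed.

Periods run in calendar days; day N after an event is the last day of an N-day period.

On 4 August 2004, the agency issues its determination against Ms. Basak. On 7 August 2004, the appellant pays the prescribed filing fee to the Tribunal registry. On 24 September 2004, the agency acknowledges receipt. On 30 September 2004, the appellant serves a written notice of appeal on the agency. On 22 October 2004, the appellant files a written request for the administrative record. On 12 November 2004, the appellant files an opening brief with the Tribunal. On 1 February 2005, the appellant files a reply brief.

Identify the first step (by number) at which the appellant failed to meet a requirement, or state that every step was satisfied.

Step 5

(1) due by 4 August 2004 + 5 days = 9 August 2004; 7 August 2004 is within that limit.
(2) due by 4 September 2004 + 74 days = 17 November 2004; completed 30 September 2004, before the deadline.
(3) due by 4 August 2004 + 95 days = 7 November 2004; 22 October 2004 is within that limit.
(4) the permitted window runs from 30 September 2004 + 8 = 8 October 2004 to 30 September 2004 + 68 = 7 December 2004; 12 November 2004 falls inside that range.
(5) due by 17 November 2004 + 74 days = 30 January 2005; done 1 February 2005 — 2 days late.
The analysis stops there.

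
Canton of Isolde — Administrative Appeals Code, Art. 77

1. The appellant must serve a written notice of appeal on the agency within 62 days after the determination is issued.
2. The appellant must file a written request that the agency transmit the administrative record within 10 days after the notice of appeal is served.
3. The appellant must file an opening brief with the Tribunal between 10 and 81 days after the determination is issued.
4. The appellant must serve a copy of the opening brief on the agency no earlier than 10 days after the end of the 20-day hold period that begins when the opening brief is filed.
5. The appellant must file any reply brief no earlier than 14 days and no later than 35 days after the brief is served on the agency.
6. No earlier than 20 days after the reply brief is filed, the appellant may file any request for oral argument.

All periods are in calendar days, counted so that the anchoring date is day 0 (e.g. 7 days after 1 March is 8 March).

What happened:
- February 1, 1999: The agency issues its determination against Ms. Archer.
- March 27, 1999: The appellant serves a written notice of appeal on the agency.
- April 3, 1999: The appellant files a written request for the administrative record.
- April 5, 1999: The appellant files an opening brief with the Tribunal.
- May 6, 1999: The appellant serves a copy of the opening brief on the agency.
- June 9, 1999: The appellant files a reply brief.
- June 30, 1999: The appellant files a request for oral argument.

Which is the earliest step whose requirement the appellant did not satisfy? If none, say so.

Step 1 — counting 62 days from February 1, 1999 (when the determination is issued) gives a deadline of April 4, 1999; done March 27, 1999 — timely.
Step 2 — counting 10 days from March 27, 1999 (when the notice of appeal is served) gives a deadline of April 6, 1999; completed April 3, 1999, before the deadline.
Step 3 — 10 and 81 days from February 1, 1999 (when the determination is issued) are February 11, 1999 and April 23, 1999 respectively; done April 5, 1999 — within the window.
Step 4 — must wait 10 days from April 25, 1999 (end of the 20-day hold period, which began when the opening brief is filed on April 5, 1999), so not before May 5, 1999; done May 6, 1999, after the minimum wait.
Step 5 — 14 and 35 days from May 6, 1999 (when the brief is served on the agency) are May 20, 1999 and June 10, 1999 respectively; done June 9, 1999 — within the window.
Step 6 — must wait 20 days from June 9, 1999 (when the reply brief is filed), so not before June 29, 1999; done June 30, 1999, after the minimum wait.

None — every step was satisfied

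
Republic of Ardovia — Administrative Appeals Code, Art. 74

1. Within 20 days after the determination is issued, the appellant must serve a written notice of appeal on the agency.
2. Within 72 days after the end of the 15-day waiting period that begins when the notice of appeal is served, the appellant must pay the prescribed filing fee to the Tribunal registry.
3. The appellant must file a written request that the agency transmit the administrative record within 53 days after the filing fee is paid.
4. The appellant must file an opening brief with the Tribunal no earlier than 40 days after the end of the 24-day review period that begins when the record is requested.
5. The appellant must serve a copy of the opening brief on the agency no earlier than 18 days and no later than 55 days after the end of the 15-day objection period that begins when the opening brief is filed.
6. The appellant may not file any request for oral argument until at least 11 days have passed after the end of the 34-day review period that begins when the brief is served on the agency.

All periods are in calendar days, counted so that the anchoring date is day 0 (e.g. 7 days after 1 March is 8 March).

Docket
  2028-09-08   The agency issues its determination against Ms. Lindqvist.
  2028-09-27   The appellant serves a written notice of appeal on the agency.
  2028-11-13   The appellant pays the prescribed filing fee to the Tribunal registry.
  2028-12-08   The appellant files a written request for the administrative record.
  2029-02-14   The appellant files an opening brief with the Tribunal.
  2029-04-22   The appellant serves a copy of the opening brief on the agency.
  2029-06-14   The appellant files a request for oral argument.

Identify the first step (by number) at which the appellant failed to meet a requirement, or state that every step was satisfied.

Step 1: 20 days after 2028-09-08 (when the determination is issued) is 2028-09-28; completed 2028-09-27, before the deadline.
Step 2: 72 days after 2028-10-12 (end of the 15-day waiting period, which began when the notice of appeal is served on 2028-09-27) is 2028-12-23; done 2028-11-13 — timely.
Step 3: 53 days after 2028-11-13 (when the filing fee is paid) is 2029-01-05; 2028-12-08 is within that limit.
Step 4: the earliest permitted date is 40 days after 2029-01-01 (end of the 24-day review period, which began when the record is requested on 2028-12-08), i.e. 2029-02-10; 2029-02-14 is on or after that date.
Step 5: the window is 18–55 days after 2029-03-01 (end of the 15-day objection period, which began when the opening brief is filed on 2029-02-14), so 2029-03-19 through 2029-04-25; done 2029-04-22 — within the window.
Step 6: the earliest permitted date is 11 days after 2029-05-26 (end of the 34-day review period, which began when the brief is served on the agency on 2029-04-22), i.e. 2029-06-06; 2029-06-14 is on or after that date.

None — every step was satisfied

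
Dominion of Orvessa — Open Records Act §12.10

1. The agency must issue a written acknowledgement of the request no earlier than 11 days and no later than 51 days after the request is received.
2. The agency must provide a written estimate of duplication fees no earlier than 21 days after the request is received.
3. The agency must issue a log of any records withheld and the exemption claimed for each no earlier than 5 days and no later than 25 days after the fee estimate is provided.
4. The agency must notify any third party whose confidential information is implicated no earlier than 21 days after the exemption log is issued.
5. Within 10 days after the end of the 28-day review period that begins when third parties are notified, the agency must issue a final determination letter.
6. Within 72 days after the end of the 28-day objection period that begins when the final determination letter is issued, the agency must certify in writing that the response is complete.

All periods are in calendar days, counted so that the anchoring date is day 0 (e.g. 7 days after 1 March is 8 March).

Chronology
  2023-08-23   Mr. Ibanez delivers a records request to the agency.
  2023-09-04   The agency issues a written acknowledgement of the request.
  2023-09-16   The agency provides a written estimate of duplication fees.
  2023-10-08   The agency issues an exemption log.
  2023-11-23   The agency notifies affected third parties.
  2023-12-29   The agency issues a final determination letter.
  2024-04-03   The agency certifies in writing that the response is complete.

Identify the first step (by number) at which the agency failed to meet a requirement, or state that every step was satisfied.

(1) the permitted window runs from 2023-08-23 + 11 = 2023-09-03 to 2023-08-23 + 51 = 2023-10-13; done 2023-09-04 — within the window.
(2) permitted from 2023-08-23 + 21 days = 2023-09-13 onward; done 2023-09-16 — permitted.
(3) the permitted window runs from 2023-09-16 + 5 = 2023-09-21 to 2023-09-16 + 25 = 2023-10-11; done 2023-10-08, which is between those dates.
(4) permitted from 2023-10-08 + 21 days = 2023-10-29 onward; done 2023-11-23 — permitted.
(5) due by 2023-12-21 + 10 days = 2023-12-31; completed 2023-12-29, before the deadline.
(6) due by 2024-01-26 + 72 days = 2024-04-07; 2024-04-03 is within that limit.

None — every step was satisfied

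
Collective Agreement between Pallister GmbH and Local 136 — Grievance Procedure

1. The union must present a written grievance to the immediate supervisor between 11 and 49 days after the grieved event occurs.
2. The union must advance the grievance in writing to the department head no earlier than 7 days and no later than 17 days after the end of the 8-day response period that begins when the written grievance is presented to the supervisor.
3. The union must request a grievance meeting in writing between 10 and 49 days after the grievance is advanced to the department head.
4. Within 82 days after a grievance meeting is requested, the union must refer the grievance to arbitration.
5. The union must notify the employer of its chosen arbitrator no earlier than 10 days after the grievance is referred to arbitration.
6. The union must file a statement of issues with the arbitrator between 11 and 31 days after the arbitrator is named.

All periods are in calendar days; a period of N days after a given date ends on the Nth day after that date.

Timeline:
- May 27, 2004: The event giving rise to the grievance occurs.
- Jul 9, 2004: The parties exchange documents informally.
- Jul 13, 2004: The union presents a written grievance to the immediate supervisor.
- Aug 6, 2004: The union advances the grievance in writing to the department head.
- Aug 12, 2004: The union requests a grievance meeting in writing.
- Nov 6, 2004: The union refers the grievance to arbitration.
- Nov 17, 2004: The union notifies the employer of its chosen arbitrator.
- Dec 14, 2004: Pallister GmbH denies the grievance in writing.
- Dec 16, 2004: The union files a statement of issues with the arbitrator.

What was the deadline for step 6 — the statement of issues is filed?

Dec 18, 2004

Step 6 runs from Nov 17, 2004, when the arbitrator is named. The window is 11–31 days after Nov 17, 2004; it closes on Dec 18, 2004.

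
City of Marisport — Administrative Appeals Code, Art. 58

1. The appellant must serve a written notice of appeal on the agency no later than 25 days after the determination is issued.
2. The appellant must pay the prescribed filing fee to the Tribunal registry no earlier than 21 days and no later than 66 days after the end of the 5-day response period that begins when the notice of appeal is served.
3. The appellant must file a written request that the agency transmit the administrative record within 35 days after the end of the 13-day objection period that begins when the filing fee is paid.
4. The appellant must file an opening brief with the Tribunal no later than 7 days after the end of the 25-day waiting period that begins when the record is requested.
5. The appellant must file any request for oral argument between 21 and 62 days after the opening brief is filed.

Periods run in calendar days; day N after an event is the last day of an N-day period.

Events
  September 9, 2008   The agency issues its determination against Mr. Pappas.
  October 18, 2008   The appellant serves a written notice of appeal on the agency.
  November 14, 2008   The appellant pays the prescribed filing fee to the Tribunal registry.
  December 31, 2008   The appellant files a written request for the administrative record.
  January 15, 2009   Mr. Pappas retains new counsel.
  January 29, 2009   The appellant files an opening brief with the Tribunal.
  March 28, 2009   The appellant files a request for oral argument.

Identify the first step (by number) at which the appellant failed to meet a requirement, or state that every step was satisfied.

Step 1 — counting 25 days from September 9, 2008 (when the determination is issued) gives a deadline of October 4, 2008; not done until October 18, 2008, 14 days after the deadline.

Step 1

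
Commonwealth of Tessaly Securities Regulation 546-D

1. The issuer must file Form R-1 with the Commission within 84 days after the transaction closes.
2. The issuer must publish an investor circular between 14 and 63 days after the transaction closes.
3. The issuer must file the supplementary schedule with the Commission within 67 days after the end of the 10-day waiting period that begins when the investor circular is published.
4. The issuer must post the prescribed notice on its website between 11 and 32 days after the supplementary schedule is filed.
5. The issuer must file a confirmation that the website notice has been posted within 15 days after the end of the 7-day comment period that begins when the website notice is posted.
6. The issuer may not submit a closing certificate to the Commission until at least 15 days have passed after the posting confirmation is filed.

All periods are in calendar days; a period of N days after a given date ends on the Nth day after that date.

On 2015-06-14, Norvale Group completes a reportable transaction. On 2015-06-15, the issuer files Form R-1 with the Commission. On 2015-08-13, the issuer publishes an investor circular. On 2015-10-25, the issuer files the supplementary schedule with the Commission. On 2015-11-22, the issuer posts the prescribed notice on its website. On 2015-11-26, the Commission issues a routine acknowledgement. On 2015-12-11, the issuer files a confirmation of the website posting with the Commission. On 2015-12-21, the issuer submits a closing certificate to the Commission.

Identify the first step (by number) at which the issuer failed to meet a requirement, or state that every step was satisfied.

Step 6

Step 1: 84 days after 2015-06-14 (when the transaction closes) is 2015-09-06; completed 2015-06-15, before the deadline.
Step 2: the window is 14–63 days after 2015-06-14 (when the transaction closes), so 2015-06-28 through 2015-08-16; done 2015-08-13 — within the window.
Step 3: 67 days after 2015-08-23 (end of the 10-day waiting period, which began when the investor circular is published on 2015-08-13) is 2015-10-29; completed 2015-10-25, before the deadline.
Step 4: the window is 11–32 days after 2015-10-25 (when the supplementary schedule is filed), so 2015-11-05 through 2015-11-26; done 2015-11-22, which is between those dates.
Step 5: 15 days after 2015-11-29 (end of the 7-day comment period, which began when the website notice is posted on 2015-11-22) is 2015-12-14; 2015-12-11 is within that limit.
Step 6: the earliest permitted date is 15 days after 2015-12-11 (when the posting confirmation is filed), i.e. 2015-12-26; done 2015-12-21 — 5 days too early.
The procedure was therefore not followed at step 6.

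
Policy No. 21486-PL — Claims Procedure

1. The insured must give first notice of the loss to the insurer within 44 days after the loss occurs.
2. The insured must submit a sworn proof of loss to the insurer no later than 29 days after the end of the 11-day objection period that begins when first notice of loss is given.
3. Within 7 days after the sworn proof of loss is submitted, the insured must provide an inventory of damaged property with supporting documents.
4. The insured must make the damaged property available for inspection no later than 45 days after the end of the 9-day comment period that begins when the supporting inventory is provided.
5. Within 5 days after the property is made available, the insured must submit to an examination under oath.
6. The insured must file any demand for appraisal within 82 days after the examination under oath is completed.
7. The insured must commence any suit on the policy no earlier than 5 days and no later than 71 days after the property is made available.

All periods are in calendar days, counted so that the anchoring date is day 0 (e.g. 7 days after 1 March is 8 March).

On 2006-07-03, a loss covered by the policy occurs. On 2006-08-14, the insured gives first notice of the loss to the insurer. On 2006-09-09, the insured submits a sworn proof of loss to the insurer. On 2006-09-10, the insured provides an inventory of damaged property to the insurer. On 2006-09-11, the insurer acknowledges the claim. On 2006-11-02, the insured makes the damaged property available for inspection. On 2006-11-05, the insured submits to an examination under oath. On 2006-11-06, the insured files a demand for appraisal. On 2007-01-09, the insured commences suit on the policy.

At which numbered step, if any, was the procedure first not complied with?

Step 1 — counting 44 days from 2006-07-03 (when the loss occurs) gives a deadline of 2006-08-16; 2006-08-14 is within that limit.
Step 2 — counting 29 days from 2006-08-25 (end of the 11-day objection period, which began when first notice of loss is given on 2006-08-14) gives a deadline of 2006-09-23; 2006-09-09 is within that limit.
Step 3 — counting 7 days from 2006-09-09 (when the sworn proof of loss is submitted) gives a deadline of 2006-09-16; 2006-09-10 is within that limit.
Step 4 — counting 45 days from 2006-09-19 (end of the 9-day comment period, which began when the supporting inventory is provided on 2006-09-10) gives a deadline of 2006-11-03; 2006-11-02 is within that limit.
Step 5 — counting 5 days from 2006-11-02 (when the property is made available) gives a deadline of 2006-11-07; completed 2006-11-05, before the deadline.
Step 6 — counting 82 days from 2006-11-05 (when the examination under oath is completed) gives a deadline of 2007-01-26; done 2006-11-06 — timely.
Step 7 — 5 and 71 days from 2006-11-02 (when the property is made available) are 2006-11-07 and 2007-01-12 respectively; done 2007-01-09, which is between those dates.

None — every step was satisfied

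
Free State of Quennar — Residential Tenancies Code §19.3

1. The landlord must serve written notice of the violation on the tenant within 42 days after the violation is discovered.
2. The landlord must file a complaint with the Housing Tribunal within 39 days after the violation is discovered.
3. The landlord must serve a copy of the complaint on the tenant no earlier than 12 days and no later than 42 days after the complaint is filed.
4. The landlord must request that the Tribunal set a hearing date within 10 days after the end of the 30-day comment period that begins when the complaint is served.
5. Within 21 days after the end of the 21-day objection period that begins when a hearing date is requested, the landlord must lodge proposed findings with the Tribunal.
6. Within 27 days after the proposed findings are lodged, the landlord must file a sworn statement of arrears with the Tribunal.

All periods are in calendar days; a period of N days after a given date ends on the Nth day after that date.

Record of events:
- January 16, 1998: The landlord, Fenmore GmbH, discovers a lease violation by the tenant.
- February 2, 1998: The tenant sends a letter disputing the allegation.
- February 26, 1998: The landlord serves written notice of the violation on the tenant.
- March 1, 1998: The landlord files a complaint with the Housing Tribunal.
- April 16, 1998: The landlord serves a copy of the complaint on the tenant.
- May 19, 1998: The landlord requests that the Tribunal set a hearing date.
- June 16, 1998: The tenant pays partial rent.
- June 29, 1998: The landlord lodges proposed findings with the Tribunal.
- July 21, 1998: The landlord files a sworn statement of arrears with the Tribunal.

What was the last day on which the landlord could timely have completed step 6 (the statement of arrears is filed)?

Step 6 runs from June 29, 1998, when the proposed findings are lodged. 27 days after June 29, 1998 is July 26, 1998.

July 26, 1998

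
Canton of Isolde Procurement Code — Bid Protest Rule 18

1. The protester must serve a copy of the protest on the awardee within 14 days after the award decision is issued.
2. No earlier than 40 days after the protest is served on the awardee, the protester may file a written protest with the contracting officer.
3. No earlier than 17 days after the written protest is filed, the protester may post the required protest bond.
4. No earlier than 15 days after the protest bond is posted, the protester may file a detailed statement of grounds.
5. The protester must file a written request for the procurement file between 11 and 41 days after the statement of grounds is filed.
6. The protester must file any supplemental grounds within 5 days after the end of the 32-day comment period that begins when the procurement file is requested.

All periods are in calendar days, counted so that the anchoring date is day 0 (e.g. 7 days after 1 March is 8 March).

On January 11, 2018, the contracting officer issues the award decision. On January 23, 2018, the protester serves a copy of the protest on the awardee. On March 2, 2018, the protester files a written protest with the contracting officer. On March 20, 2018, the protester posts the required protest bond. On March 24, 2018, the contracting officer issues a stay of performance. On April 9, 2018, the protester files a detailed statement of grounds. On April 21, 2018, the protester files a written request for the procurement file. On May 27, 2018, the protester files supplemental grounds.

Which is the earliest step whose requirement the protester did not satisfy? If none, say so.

(1) due by January 11, 2018 + 14 days = January 25, 2018; January 23, 2018 is within that limit.
(2) permitted from January 23, 2018 + 40 days = March 4, 2018 onward; March 2, 2018 is 2 days before the earliest permitted date.
That is the first point of non-compliance.

Step 2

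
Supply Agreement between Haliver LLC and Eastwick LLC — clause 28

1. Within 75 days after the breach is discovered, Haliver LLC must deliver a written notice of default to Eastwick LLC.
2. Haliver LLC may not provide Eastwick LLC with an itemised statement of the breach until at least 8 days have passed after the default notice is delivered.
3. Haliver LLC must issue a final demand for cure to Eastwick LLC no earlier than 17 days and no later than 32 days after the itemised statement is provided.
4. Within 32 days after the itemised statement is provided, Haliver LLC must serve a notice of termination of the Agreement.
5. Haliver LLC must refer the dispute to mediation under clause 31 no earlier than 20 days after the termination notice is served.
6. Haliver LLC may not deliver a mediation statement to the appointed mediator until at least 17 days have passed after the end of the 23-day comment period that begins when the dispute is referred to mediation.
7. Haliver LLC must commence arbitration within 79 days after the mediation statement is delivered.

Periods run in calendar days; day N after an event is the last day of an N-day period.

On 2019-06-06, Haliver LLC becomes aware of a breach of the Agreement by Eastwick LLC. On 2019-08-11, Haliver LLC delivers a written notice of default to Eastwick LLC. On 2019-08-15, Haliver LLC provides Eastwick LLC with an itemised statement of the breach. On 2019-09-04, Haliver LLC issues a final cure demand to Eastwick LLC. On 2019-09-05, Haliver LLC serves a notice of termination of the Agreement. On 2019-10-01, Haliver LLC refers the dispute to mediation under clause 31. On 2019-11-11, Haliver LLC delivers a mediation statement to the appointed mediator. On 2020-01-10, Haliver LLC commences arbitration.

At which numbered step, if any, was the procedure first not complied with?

Step 2

Step 1: 75 days after 2019-06-06 (when the breach is discovered) is 2019-08-20; done 2019-08-11 — timely.
Step 2: the earliest permitted date is 8 days after 2019-08-11 (when the default notice is delivered), i.e. 2019-08-19; acted on 2019-08-15, 4 days prematurely.
The procedure was therefore not followed at step 2.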